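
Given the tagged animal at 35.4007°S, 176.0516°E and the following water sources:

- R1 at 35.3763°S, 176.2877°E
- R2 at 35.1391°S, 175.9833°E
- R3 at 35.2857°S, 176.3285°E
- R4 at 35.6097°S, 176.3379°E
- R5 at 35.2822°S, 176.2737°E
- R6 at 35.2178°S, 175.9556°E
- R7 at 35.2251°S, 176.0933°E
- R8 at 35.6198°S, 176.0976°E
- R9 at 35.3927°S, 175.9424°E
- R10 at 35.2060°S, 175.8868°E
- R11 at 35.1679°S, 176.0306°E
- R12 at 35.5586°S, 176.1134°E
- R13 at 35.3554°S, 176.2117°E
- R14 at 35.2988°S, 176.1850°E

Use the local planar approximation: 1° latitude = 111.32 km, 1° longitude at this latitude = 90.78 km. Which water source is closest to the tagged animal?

Distances from 35.4007°S, 176.0516°E:
R1: 21.6046 km
R2: 29.7741 km
R3: 28.2091 km
R4: 34.8826 km
R5: 24.0942 km
R6: 22.1471 km
R7: 19.9110 km
R8: 24.7451 km
R9: 9.9531 km
R10: 26.3359 km
R11: 25.9853 km
R12: 18.4510 km
R13: 15.3839 km
R14: 16.5930 km
Minimum: R9 at 9.9531 km.

R9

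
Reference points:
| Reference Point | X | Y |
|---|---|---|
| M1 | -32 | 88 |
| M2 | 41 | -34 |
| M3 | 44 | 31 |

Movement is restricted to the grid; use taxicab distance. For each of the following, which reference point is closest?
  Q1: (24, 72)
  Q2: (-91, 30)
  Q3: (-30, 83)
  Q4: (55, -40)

Q1→M3; Q2→M1; Q3→M1; Q4→M2

Q1 at (24, 72):
  M1: |-56| + |16| = 56 + 16 = 72
  M2: |17| + |-106| = 17 + 106 = 123
  M3: |20| + |-41| = 20 + 41 = 61
  → nearest: M3 (61)
Q2 at (-91, 30):
  M1: |59| + |58| = 59 + 58 = 117
  M2: |132| + |-64| = 132 + 64 = 196
  M3: |135| + |1| = 135 + 1 = 136
  → nearest: M1 (117)
Q3 at (-30, 83):
  M1: |-2| + |5| = 2 + 5 = 7
  M2: |71| + |-117| = 71 + 117 = 188
  M3: |74| + |-52| = 74 + 52 = 126
  → nearest: M1 (7)
Q4 at (55, -40):
  M1: |-87| + |128| = 87 + 128 = 215
  M2: |-14| + |6| = 14 + 6 = 20
  M3: |-11| + |71| = 11 + 71 = 82
  → nearest: M2 (20)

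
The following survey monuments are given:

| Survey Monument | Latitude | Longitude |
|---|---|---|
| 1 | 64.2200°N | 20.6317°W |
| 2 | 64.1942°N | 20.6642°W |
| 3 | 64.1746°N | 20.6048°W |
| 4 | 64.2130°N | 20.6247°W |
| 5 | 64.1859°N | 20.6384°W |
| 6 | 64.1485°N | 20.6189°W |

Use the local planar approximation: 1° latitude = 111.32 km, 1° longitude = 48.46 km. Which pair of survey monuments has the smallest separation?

1 and 4

Pairwise distances:
1–4: 0.8499 km
2–5: 1.5546 km
3–5: 2.0576 km
2–4: 2.8362 km
3–6: 2.9847 km
4–5: 3.0890 km
1–2: 3.2755 km
2–3: 3.6120 km
1–5: 3.8099 km
5–6: 4.2693 km
3–4: 4.3821 km
1–3: 5.2193 km
2–6: 5.5408 km
4–6: 7.1856 km
1–6: 7.9835 km
Closest pair: 1–4 at 0.8499 km.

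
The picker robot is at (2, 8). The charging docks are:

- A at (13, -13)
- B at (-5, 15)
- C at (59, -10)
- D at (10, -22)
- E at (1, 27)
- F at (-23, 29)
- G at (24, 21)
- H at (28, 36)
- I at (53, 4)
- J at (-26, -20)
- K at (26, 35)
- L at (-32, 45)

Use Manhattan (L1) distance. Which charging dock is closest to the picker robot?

B

Distances from (2, 8):
A: |11| + |-21| = 11 + 21 = 32
B: |-7| + |7| = 7 + 7 = 14
C: |57| + |-18| = 57 + 18 = 75
D: |8| + |-30| = 8 + 30 = 38
E: |-1| + |19| = 1 + 19 = 20
F: |-25| + |21| = 25 + 21 = 46
G: |22| + |13| = 22 + 13 = 35
H: |26| + |28| = 26 + 28 = 54
I: |51| + |-4| = 51 + 4 = 55
J: |-28| + |-28| = 28 + 28 = 56
K: |24| + |27| = 24 + 27 = 51
L: |-34| + |37| = 34 + 37 = 71
Minimum: B at 14.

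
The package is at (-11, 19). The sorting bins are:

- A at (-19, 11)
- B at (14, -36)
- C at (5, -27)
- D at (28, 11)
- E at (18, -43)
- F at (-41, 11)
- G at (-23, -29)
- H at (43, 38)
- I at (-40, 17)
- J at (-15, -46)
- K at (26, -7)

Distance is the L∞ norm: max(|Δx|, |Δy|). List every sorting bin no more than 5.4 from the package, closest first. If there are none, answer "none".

Distances from (-11, 19):
A: max(|-8|, |-8|) = 8
B: max(|25|, |-55|) = 55
C: max(|16|, |-46|) = 46
D: max(|39|, |-8|) = 39
E: max(|29|, |-62|) = 62
F: max(|-30|, |-8|) = 30
G: max(|-12|, |-48|) = 48
H: max(|54|, |19|) = 54
I: max(|-29|, |-2|) = 29
J: max(|-4|, |-65|) = 65
K: max(|37|, |-26|) = 37
Threshold 5.4: none within range.

none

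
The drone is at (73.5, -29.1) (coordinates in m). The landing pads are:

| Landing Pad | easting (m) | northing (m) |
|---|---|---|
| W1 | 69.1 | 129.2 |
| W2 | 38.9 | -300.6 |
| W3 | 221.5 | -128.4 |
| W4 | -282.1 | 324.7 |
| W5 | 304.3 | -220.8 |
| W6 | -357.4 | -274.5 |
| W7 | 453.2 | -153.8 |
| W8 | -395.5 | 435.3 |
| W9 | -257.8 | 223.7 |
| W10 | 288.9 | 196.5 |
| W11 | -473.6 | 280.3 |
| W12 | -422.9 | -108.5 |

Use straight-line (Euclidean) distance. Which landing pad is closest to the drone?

W1

Distances from (73.5, -29.1):
W1: 158.4 m
W2: 273.7 m
W3: 178.2 m
W4: 501.6 m
W5: 300.0 m
W6: 495.9 m
W7: 399.7 m
W8: 660.0 m
W9: 416.7 m
W10: 311.9 m
W11: 628.5 m
W12: 502.7 m
Minimum: W1 at 158.4 m.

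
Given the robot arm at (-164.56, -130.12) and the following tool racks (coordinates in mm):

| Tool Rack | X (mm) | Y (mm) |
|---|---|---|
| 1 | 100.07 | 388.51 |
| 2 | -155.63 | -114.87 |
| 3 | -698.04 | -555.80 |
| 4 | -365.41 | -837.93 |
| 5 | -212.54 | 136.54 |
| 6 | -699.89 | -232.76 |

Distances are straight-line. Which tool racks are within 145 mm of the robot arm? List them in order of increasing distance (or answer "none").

2

Distances from (-164.56, -130.12):
1: √((264.63)² + (518.63)²) = √(70029.0369 + 268977.0769) = 582.24 mm
2: √((8.93)² + (15.25)²) = √(79.7449 + 232.5625) = 17.67 mm
3: √((-533.48)² + (-425.68)²) = √(284600.9104 + 181203.4624) = 682.50 mm
4: √((-200.85)² + (-707.81)²) = √(40340.7225 + 500994.9961) = 735.76 mm
5: √((-47.98)² + (266.66)²) = √(2302.0804 + 71107.5556) = 270.94 mm
6: √((-535.33)² + (-102.64)²) = √(286578.2089 + 10534.9696) = 545.08 mm
Threshold 145 mm: 2 (17.67 mm) is within range.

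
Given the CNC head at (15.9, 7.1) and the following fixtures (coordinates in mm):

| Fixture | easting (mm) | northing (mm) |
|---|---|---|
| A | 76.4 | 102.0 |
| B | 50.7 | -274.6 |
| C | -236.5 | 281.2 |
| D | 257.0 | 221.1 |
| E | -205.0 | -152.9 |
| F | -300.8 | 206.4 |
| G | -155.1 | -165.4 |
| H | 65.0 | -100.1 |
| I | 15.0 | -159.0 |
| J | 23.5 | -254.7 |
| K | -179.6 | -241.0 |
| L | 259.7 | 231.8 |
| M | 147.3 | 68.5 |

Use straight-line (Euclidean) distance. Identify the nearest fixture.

A

Distances from (15.9, 7.1):
A: 112.5 mm
B: 283.8 mm
C: 372.6 mm
D: 322.4 mm
E: 272.8 mm
F: 374.2 mm
G: 242.9 mm
H: 117.9 mm
I: 166.1 mm
J: 261.9 mm
K: 315.9 mm
L: 331.6 mm
M: 145.0 mm
Minimum: A at 112.5 mm.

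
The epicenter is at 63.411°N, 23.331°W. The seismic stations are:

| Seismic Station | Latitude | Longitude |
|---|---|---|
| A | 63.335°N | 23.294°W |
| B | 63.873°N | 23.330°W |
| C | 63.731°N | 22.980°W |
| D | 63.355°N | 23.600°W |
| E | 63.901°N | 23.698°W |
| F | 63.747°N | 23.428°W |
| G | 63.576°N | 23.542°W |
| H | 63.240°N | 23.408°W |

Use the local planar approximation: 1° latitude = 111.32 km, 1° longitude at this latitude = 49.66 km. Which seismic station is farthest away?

E

Distances from 63.411°N, 23.331°W:
A: √((-0.076·111.32)² + (0.037·49.66)²) = √(71.57701 + 3.37611) = 8.658 km
B: √((0.462·111.32)² + (0.001·49.66)²) = √(2645.02844 + 0.00247) = 51.430 km
C: √((0.320·111.32)² + (0.351·49.66)²) = √(1268.95538 + 303.82791) = 39.658 km
D: √((-0.056·111.32)² + (-0.269·49.66)²) = √(38.86176 + 178.45059) = 14.742 km
E: √((0.490·111.32)² + (-0.367·49.66)²) = √(2975.35339 + 332.15864) = 57.511 km
F: √((0.336·111.32)² + (-0.097·49.66)²) = √(1399.02331 + 23.20368) = 37.712 km
G: √((0.165·111.32)² + (-0.211·49.66)²) = √(337.37608 + 109.79393) = 21.146 km
H: √((-0.171·111.32)² + (-0.077·49.66)²) = √(362.35864 + 14.62160) = 19.416 km
Maximum: E at 57.511 km.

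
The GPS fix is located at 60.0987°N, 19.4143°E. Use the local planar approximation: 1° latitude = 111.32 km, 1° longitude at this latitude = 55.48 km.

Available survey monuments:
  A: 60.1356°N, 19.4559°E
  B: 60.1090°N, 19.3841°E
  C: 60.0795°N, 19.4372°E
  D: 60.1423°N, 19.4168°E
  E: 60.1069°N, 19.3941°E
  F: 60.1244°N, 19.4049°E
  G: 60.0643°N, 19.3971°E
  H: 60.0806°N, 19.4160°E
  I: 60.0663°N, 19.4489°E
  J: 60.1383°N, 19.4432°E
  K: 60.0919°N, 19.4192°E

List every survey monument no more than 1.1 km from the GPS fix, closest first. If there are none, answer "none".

K

Distances from 60.0987°N, 19.4143°E:
A: 4.7117 km
B: 2.0303 km
C: 2.4864 km
D: 4.8555 km
E: 1.4454 km
F: 2.9081 km
G: 3.9465 km
H: 2.0171 km
I: 4.0858 km
J: 4.6908 km
K: 0.8043 km
Threshold 1.1 km: K (0.8043 km) is within range.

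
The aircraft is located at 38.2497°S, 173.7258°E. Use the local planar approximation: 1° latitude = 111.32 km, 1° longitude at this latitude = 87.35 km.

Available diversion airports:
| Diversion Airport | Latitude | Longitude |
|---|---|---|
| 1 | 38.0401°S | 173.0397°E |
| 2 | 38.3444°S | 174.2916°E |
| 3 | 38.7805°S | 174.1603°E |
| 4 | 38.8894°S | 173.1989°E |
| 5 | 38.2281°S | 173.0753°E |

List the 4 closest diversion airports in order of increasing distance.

2, 5, 1, 3

Distances from 38.2497°S, 173.7258°E:
1: √((0.2096·111.32)² + (-0.6861·87.35)²) = √(544.413583 + 3591.704984) = 64.3127 km
2: √((-0.0947·111.32)² + (0.5658·87.35)²) = √(111.133848 + 2442.596356) = 50.5344 km
3: √((-0.5308·111.32)² + (0.4345·87.35)²) = √(3491.469268 + 1440.473855) = 70.2278 km
4: √((-0.6397·111.32)² + (-0.5269·87.35)²) = √(5071.064060 + 2118.274391) = 84.7900 km
5: √((0.0216·111.32)² + (-0.6505·87.35)²) = √(5.781678 + 3228.645928) = 56.8720 km
Sorted: 2 (50.5344 km) < 5 (56.8720 km) < 1 (64.3127 km) < 3 (70.2278 km) < 4 (84.7900 km)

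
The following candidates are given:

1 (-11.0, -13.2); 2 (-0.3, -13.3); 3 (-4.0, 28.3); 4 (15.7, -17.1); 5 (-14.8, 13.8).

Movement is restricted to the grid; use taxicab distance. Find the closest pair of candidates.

Pairwise distances:
1–2: |10.7| + |-0.1| = 10.7 + 0.1 = 10.8
2–4: |16.0| + |-3.8| = 16.0 + 3.8 = 19.8
3–5: |-10.8| + |-14.5| = 10.8 + 14.5 = 25.3
1–4: |26.7| + |-3.9| = 26.7 + 3.9 = 30.6
1–5: |-3.8| + |27.0| = 3.8 + 27.0 = 30.8
2–5: |-14.5| + |27.1| = 14.5 + 27.1 = 41.6
2–3: |-3.7| + |41.6| = 3.7 + 41.6 = 45.3
1–3: |7.0| + |41.5| = 7.0 + 41.5 = 48.5
4–5: |-30.5| + |30.9| = 30.5 + 30.9 = 61.4
3–4: |19.7| + |-45.4| = 19.7 + 45.4 = 65.1
Closest pair: 1–2 at 10.8.

1 and 2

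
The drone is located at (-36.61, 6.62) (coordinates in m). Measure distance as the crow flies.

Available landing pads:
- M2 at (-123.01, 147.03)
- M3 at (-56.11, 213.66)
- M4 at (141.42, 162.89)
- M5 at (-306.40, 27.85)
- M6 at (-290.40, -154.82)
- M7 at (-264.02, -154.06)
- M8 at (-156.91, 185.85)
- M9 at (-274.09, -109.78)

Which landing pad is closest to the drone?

M2

Distances from (-36.61, 6.62):
M2: √((-86.40)² + (140.41)²) = √(7464.9600 + 19714.9681) = 164.86 m
M3: √((-19.50)² + (207.04)²) = √(380.2500 + 42865.5616) = 207.96 m
M4: √((178.03)² + (156.27)²) = √(31694.6809 + 24420.3129) = 236.89 m
M5: √((-269.79)² + (21.23)²) = √(72786.6441 + 450.7129) = 270.62 m
M6: √((-253.79)² + (-161.44)²) = √(64409.3641 + 26062.8736) = 300.79 m
M7: √((-227.41)² + (-160.68)²) = √(51715.3081 + 25818.0624) = 278.45 m
M8: √((-120.30)² + (179.23)²) = √(14472.0900 + 32123.3929) = 215.86 m
M9: √((-237.48)² + (-116.40)²) = √(56396.7504 + 13548.9600) = 264.47 m
Minimum: M2 at 164.86 m.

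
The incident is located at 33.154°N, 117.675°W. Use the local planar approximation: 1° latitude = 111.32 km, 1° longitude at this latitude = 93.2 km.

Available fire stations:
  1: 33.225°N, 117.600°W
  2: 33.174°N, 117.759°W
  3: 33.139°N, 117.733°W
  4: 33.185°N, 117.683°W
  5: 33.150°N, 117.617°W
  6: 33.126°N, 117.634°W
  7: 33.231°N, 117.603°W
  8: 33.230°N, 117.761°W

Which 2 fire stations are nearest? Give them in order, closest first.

4, 6

Distances from 33.154°N, 117.675°W:
1: 10.551 km
2: 8.139 km
3: 5.658 km
4: 3.531 km
5: 5.424 km
6: 4.931 km
7: 10.886 km
8: 11.654 km
Sorted: 4 (3.531 km) < 6 (4.931 km) < 5 (5.424 km) < 3 (5.658 km) < …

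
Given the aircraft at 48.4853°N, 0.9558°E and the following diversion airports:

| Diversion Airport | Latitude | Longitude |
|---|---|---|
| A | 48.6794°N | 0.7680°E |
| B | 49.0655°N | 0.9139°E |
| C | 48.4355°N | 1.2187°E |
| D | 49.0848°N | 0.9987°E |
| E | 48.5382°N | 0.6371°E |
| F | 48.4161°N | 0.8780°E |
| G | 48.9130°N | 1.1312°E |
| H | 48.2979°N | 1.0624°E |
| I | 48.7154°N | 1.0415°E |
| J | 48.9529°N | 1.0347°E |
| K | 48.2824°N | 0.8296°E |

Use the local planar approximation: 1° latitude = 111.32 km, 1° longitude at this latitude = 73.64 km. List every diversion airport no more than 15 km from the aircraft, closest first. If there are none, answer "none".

Distances from 48.4853°N, 0.9558°E:
A: √((0.1941·111.32)² + (-0.1878·73.64)²) = √(466.871610 + 191.257615) = 25.6540 km
B: √((0.5802·111.32)² + (-0.0419·73.64)²) = √(4171.592176 + 9.520409) = 64.6615 km
C: √((-0.0498·111.32)² + (0.2629·73.64)²) = √(30.733009 + 374.807896) = 20.1380 km
D: √((0.5995·111.32)² + (0.0429·73.64)²) = √(4453.739077 + 9.980267) = 66.8111 km
E: √((0.0529·111.32)² + (-0.3187·73.64)²) = √(34.678295 + 550.797153) = 24.1966 km
F: √((-0.0692·111.32)² + (-0.0778·73.64)²) = √(59.341509 + 32.823641) = 9.6003 km
G: √((0.4277·111.32)² + (0.1754·73.64)²) = √(2266.861027 + 166.834836) = 49.3325 km
H: √((-0.1874·111.32)² + (0.1066·73.64)²) = √(435.196675 + 61.622877) = 22.2894 km
I: √((0.2301·111.32)² + (0.0857·73.64)²) = √(656.114495 + 39.828065) = 26.3807 km
J: √((0.4676·111.32)² + (0.0789·73.64)²) = √(2709.538962 + 33.758378) = 52.3765 km
K: √((-0.2029·111.32)² + (-0.1262·73.64)²) = √(510.164799 + 86.366689) = 24.4240 km
Threshold 15 km: F (9.6003 km) is within range.

F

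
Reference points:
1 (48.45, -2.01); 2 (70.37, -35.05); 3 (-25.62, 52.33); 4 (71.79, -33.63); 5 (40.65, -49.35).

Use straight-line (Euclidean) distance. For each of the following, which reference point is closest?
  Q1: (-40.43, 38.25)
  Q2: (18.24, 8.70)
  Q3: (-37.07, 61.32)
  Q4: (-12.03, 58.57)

Q1 at (-40.43, 38.25):
  1: √((88.88)² + (-40.26)²) = √(7899.6544 + 1620.8676) = 97.57
  2: √((110.80)² + (-73.30)²) = √(12276.6400 + 5372.8900) = 132.85
  3: √((14.81)² + (14.08)²) = √(219.3361 + 198.2464) = 20.43
  4: √((112.22)² + (-71.88)²) = √(12593.3284 + 5166.7344) = 133.27
  5: √((81.08)² + (-87.60)²) = √(6573.9664 + 7673.7600) = 119.36
  → nearest: 3 (20.43)
Q2 at (18.24, 8.70):
  1: √((30.21)² + (-10.71)²) = √(912.6441 + 114.7041) = 32.05
  2: √((52.13)² + (-43.75)²) = √(2717.5369 + 1914.0625) = 68.06
  3: √((-43.86)² + (43.63)²) = √(1923.6996 + 1903.5769) = 61.86
  4: √((53.55)² + (-42.33)²) = √(2867.6025 + 1791.8289) = 68.26
  5: √((22.41)² + (-58.05)²) = √(502.2081 + 3369.8025) = 62.23
  → nearest: 1 (32.05)
Q3 at (-37.07, 61.32):
  1: √((85.52)² + (-63.33)²) = √(7313.6704 + 4010.6889) = 106.42
  2: √((107.44)² + (-96.37)²) = √(11543.3536 + 9287.1769) = 144.33
  3: √((11.45)² + (-8.99)²) = √(131.1025 + 80.8201) = 14.56
  4: √((108.86)² + (-94.95)²) = √(11850.4996 + 9015.5025) = 144.45
  5: √((77.72)² + (-110.67)²) = √(6040.3984 + 12247.8489) = 135.23
  → nearest: 3 (14.56)
Q4 at (-12.03, 58.57):
  1: √((60.48)² + (-60.58)²) = √(3657.8304 + 3669.9364) = 85.60
  2: √((82.40)² + (-93.62)²) = √(6789.7600 + 8764.7044) = 124.72
  3: √((-13.59)² + (-6.24)²) = √(184.6881 + 38.9376) = 14.95
  4: √((83.82)² + (-92.20)²) = √(7025.7924 + 8500.8400) = 124.61
  5: √((52.68)² + (-107.92)²) = √(2775.1824 + 11646.7264) = 120.09
  → nearest: 3 (14.95)

Q1→3; Q2→1; Q3→3; Q4→3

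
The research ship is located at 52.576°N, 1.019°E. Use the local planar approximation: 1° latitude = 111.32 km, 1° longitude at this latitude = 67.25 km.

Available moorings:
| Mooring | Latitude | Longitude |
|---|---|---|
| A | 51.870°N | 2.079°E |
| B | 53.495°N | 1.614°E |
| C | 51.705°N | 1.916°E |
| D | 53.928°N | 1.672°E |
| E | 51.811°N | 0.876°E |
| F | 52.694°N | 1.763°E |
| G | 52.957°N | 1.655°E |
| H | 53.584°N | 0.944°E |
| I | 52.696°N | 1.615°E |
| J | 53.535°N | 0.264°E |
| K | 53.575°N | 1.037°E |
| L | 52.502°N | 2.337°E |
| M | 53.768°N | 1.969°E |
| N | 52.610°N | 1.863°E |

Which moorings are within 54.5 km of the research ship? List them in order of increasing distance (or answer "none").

I, F

Distances from 52.576°N, 1.019°E:
A: √((-0.706·111.32)² + (1.060·67.25)²) = √(6176.68989 + 5081.55123) = 106.105 km
B: √((0.919·111.32)² + (0.595·67.25)²) = √(10465.92018 + 1601.10019) = 109.850 km
C: √((-0.871·111.32)² + (0.897·67.25)²) = √(9401.18730 + 3638.89449) = 114.193 km
D: √((1.352·111.32)² + (0.653·67.25)²) = √(22651.64666 + 1928.46135) = 156.780 km
E: √((-0.765·111.32)² + (-0.143·67.25)²) = √(7252.19154 + 92.48188) = 85.701 km
F: √((0.118·111.32)² + (0.744·67.25)²) = √(172.54819 + 2503.40116) = 51.730 km
G: √((0.381·111.32)² + (0.636·67.25)²) = √(1798.85578 + 1829.35844) = 60.235 km
H: √((1.008·111.32)² + (-0.075·67.25)²) = √(12591.20978 + 25.43941) = 112.324 km
I: √((0.120·111.32)² + (0.596·67.25)²) = √(178.44685 + 1606.48656) = 42.248 km
J: √((0.959·111.32)² + (-0.755·67.25)²) = √(11396.81791 + 2577.97369) = 118.215 km
K: √((0.999·111.32)² + (0.018·67.25)²) = √(12367.37051 + 1.46531) = 111.215 km
L: √((-0.074·111.32)² + (1.318·67.25)²) = √(67.85937 + 7856.25186) = 89.017 km
M: √((1.192·111.32)² + (0.950·67.25)²) = √(17607.54902 + 4081.61266) = 147.272 km
N: √((0.034·111.32)² + (0.844·67.25)²) = √(14.32532 + 3221.58408) = 56.885 km
Threshold 54.5 km: I (42.248 km), F (51.730 km) are within range.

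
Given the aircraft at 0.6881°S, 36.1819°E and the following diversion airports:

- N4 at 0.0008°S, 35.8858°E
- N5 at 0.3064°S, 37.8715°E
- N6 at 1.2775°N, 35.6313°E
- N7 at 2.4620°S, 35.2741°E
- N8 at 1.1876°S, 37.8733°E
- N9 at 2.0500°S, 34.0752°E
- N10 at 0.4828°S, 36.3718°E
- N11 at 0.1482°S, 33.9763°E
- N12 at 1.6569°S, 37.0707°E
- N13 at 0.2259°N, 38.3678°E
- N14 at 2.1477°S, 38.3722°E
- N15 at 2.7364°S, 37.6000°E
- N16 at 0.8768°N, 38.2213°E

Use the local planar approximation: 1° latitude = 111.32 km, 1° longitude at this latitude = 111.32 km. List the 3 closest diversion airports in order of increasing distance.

Distances from 0.6881°S, 36.1819°E:
N4: √((0.6873·111.32)² + (-0.2961·111.32)²) = √(5853.816213 + 1086.483687) = 83.3085 km
N5: √((0.3817·111.32)² + (1.6896·111.32)²) = √(1805.471824 + 35376.445715) = 192.8261 km
N6: √((1.9656·111.32)² + (-0.5506·111.32)²) = √(47878.075171 + 3756.806351) = 227.2331 km
N7: √((-1.7739·111.32)² + (-0.9078·111.32)²) = √(38994.617327 + 10212.374961) = 221.8265 km
N8: √((-0.4995·111.32)² + (1.6914·111.32)²) = √(3091.842627 + 35451.861815) = 196.3255 km
N9: √((-1.3619·111.32)² + (-2.1067·111.32)²) = √(22984.593911 + 54998.619154) = 279.2547 km
N10: √((0.2053·111.32)² + (0.1899·111.32)²) = √(522.305133 + 446.885563) = 31.1318 km
N11: √((0.5399·111.32)² + (-2.2056·111.32)²) = √(3612.210496 + 60283.700222) = 252.7764 km
N12: √((-0.9688·111.32)² + (0.8888·111.32)²) = √(11630.935721 + 9789.364224) = 146.3568 km
N13: √((0.9140·111.32)² + (2.1859·111.32)²) = √(10352.346192 + 59211.624383) = 263.7498 km
N14: √((-1.4596·111.32)² + (2.1903·111.32)²) = √(26400.618700 + 59450.238555) = 293.0032 km
N15: √((-2.0483·111.32)² + (1.4181·111.32)²) = √(51991.641017 + 24920.692671) = 277.3307 km
N16: √((1.5649·111.32)² + (2.0394·111.32)²) = √(30347.266353 + 51540.808308) = 286.1609 km
Sorted: N10 (31.1318 km) < N4 (83.3085 km) < N12 (146.3568 km) < N5 (192.8261 km) < N8 (196.3255 km) < …

N10, N4, N12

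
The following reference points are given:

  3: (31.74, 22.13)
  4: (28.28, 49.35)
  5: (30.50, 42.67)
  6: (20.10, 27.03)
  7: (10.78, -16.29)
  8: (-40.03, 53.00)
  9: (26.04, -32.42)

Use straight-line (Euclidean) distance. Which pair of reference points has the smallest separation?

Pairwise distances:
3–4: 27.44
3–5: 20.58
3–6: 12.63
3–7: 43.77
3–8: 78.13
3–9: 54.85
4–5: 7.04
4–6: 23.77
4–7: 67.93
4–8: 68.41
4–9: 81.80
5–6: 18.78
5–7: 62.17
5–8: 71.28
5–9: 75.22
6–7: 44.31
6–8: 65.50
6–9: 59.75
7–8: 85.92
7–9: 22.20
8–9: 107.99
Closest pair: 4–5 at 7.04.

4 and 5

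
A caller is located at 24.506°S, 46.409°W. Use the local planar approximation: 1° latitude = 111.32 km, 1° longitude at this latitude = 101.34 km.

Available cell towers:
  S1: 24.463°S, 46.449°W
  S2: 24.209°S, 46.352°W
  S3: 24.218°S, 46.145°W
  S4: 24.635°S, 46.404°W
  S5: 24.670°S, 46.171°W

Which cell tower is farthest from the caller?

S3

Distances from 24.506°S, 46.409°W:
S1: √((0.043·111.32)² + (-0.040·101.34)²) = √(22.91307 + 16.43167) = 6.273 km
S2: √((0.297·111.32)² + (0.057·101.34)²) = √(1093.09849 + 33.36657) = 33.563 km
S3: √((0.288·111.32)² + (0.264·101.34)²) = √(1027.85386 + 715.76367) = 41.757 km
S4: √((-0.129·111.32)² + (0.005·101.34)²) = √(206.21764 + 0.25674) = 14.369 km
S5: √((-0.164·111.32)² + (0.238·101.34)²) = √(333.29906 + 581.72230) = 30.249 km
Maximum: S3 at 41.757 km.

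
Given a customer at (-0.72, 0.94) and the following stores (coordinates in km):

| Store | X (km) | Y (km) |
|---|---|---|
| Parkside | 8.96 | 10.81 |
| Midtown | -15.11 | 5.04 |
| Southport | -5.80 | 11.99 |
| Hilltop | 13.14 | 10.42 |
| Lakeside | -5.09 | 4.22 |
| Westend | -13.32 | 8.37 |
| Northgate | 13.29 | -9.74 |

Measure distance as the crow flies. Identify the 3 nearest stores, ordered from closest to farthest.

Lakeside, Southport, Parkside

Distances from (-0.72, 0.94):
Parkside: √((9.68)² + (9.87)²) = √(93.7024 + 97.4169) = 13.82 km
Midtown: √((-14.39)² + (4.10)²) = √(207.0721 + 16.8100) = 14.96 km
Southport: √((-5.08)² + (11.05)²) = √(25.8064 + 122.1025) = 12.16 km
Hilltop: √((13.86)² + (9.48)²) = √(192.0996 + 89.8704) = 16.79 km
Lakeside: √((-4.37)² + (3.28)²) = √(19.0969 + 10.7584) = 5.46 km
Westend: √((-12.60)² + (7.43)²) = √(158.7600 + 55.2049) = 14.63 km
Northgate: √((14.01)² + (-10.68)²) = √(196.2801 + 114.0624) = 17.62 km
Sorted: Lakeside (5.46 km) < Southport (12.16 km) < Parkside (13.82 km) < Westend (14.63 km) < Midtown (14.96 km) < …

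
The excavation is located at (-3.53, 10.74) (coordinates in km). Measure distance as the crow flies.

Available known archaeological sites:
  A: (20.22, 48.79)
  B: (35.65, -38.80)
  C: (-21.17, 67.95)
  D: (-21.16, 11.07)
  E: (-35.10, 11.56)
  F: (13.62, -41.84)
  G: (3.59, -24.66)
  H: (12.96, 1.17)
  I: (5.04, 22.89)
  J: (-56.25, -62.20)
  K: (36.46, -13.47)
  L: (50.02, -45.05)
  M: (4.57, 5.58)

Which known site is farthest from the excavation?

J

Distances from (-3.53, 10.74):
A: 44.85 km
B: 63.16 km
C: 59.87 km
D: 17.63 km
E: 31.58 km
F: 55.31 km
G: 36.11 km
H: 19.07 km
I: 14.87 km
J: 90.00 km
K: 46.75 km
L: 77.33 km
M: 9.60 km
Maximum: J at 90.00 km.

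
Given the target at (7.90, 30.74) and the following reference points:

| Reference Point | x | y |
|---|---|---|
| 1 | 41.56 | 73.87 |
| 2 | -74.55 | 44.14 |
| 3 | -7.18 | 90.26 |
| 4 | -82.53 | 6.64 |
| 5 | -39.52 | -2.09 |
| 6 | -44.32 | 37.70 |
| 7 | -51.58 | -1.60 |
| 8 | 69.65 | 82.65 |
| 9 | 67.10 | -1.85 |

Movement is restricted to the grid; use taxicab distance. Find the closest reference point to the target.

6

Distances from (7.90, 30.74):
1: 76.79
2: 95.85
3: 74.60
4: 114.53
5: 80.25
6: 59.18
7: 91.82
8: 113.66
9: 91.79
Minimum: 6 at 59.18.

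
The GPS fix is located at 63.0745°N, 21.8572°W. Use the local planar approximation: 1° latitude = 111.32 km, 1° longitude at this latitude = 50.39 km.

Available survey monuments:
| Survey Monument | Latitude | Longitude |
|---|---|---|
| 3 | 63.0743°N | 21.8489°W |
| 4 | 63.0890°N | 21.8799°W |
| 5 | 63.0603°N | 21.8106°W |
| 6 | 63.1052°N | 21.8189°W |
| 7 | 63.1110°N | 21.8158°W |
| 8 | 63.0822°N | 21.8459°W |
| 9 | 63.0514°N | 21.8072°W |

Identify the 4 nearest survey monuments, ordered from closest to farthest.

Distances from 63.0745°N, 21.8572°W:
3: √((-0.0002·111.32)² + (0.0083·50.39)²) = √(0.000496 + 0.174922) = 0.4188 km
4: √((0.0145·111.32)² + (-0.0227·50.39)²) = √(2.605448 + 1.308400) = 1.9783 km
5: √((-0.0142·111.32)² + (0.0466·50.39)²) = √(2.498752 + 5.513921) = 2.8307 km
6: √((0.0307·111.32)² + (0.0383·50.39)²) = √(11.679470 + 3.724657) = 3.9248 km
7: √((0.0365·111.32)² + (0.0414·50.39)²) = √(16.509432 + 4.352005) = 4.5674 km
8: √((0.0077·111.32)² + (0.0113·50.39)²) = √(0.734730 + 0.324224) = 1.0291 km
9: √((-0.0231·111.32)² + (0.0500·50.39)²) = √(6.612571 + 6.347880) = 3.6001 km
Sorted: 3 (0.4188 km) < 8 (1.0291 km) < 4 (1.9783 km) < 5 (2.8307 km) < 9 (3.6001 km) < 6 (3.9248 km) < …

3, 8, 4, 5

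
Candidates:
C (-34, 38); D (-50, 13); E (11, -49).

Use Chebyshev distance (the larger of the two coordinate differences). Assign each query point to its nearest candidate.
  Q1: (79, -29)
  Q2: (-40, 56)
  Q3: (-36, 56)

Q1 at (79, -29):
  C: max(|-113|, |67|) = 113
  D: max(|-129|, |42|) = 129
  E: max(|-68|, |-20|) = 68
  → nearest: E (68)
Q2 at (-40, 56):
  C: max(|6|, |-18|) = 18
  D: max(|-10|, |-43|) = 43
  E: max(|51|, |-105|) = 105
  → nearest: C (18)
Q3 at (-36, 56):
  C: max(|2|, |-18|) = 18
  D: max(|-14|, |-43|) = 43
  E: max(|47|, |-105|) = 105
  → nearest: C (18)

Q1→E; Q2→C; Q3→C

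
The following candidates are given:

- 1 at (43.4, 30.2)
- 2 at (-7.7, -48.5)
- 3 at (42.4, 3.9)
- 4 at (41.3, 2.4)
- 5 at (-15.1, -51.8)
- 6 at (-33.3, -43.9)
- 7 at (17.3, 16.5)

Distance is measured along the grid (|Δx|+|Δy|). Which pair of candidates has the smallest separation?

Pairwise distances:
3–4: |-1.1| + |-1.5| = 1.1 + 1.5 = 2.6
2–5: |-7.4| + |-3.3| = 7.4 + 3.3 = 10.7
5–6: |-18.2| + |7.9| = 18.2 + 7.9 = 26.1
1–3: |-1.0| + |-26.3| = 1.0 + 26.3 = 27.3
1–4: |-2.1| + |-27.8| = 2.1 + 27.8 = 29.9
2–6: |-25.6| + |4.6| = 25.6 + 4.6 = 30.2
3–7: |-25.1| + |12.6| = 25.1 + 12.6 = 37.7
4–7: |-24.0| + |14.1| = 24.0 + 14.1 = 38.1
1–7: |-26.1| + |-13.7| = 26.1 + 13.7 = 39.8
2–7: |25.0| + |65.0| = 25.0 + 65.0 = 90.0
2–4: |49.0| + |50.9| = 49.0 + 50.9 = 99.9
5–7: |32.4| + |68.3| = 32.4 + 68.3 = 100.7
2–3: |50.1| + |52.4| = 50.1 + 52.4 = 102.5
4–5: |-56.4| + |-54.2| = 56.4 + 54.2 = 110.6
6–7: |50.6| + |60.4| = 50.6 + 60.4 = 111.0
3–5: |-57.5| + |-55.7| = 57.5 + 55.7 = 113.2
4–6: |-74.6| + |-46.3| = 74.6 + 46.3 = 120.9
3–6: |-75.7| + |-47.8| = 75.7 + 47.8 = 123.5
1–2: |-51.1| + |-78.7| = 51.1 + 78.7 = 129.8
1–5: |-58.5| + |-82.0| = 58.5 + 82.0 = 140.5
1–6: |-76.7| + |-74.1| = 76.7 + 74.1 = 150.8
Closest pair: 3–4 at 2.6.

3 and 4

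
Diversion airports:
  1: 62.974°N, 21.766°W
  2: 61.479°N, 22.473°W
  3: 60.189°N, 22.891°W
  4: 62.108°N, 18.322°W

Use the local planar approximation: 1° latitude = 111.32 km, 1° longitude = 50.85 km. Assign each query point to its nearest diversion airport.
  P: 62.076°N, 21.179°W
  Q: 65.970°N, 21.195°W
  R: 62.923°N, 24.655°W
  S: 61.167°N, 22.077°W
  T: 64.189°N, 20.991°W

P→2; Q→1; R→1; S→2; T→1

P at 62.076°N, 21.179°W:
  1: 104.327 km
  2: 93.522 km
  3: 227.385 km
  4: 145.322 km
  → nearest: 2 (93.522 km)
Q at 65.970°N, 21.195°W:
  1: 334.776 km
  2: 504.144 km
  3: 649.294 km
  4: 454.062 km
  → nearest: 1 (334.776 km)
R at 62.923°N, 24.655°W:
  1: 147.015 km
  2: 195.321 km
  3: 317.292 km
  4: 334.569 km
  → nearest: 1 (147.015 km)
S at 61.167°N, 22.077°W:
  1: 201.776 km
  2: 40.147 km
  3: 116.474 km
  4: 217.788 km
  → nearest: 2 (40.147 km)
T at 64.189°N, 20.991°W:
  1: 140.878 km
  2: 310.947 km
  3: 455.641 km
  4: 268.486 km
  → nearest: 1 (140.878 km)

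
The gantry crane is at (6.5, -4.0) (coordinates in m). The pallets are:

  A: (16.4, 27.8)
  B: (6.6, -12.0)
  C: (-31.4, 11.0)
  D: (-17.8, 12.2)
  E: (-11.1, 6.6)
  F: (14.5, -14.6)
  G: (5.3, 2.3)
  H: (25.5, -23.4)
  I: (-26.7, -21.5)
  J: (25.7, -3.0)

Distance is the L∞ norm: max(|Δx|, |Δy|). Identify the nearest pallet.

G

Distances from (6.5, -4.0):
A: 31.8 m
B: 8.0 m
C: 37.9 m
D: 24.3 m
E: 17.6 m
F: 10.6 m
G: 6.3 m
H: 19.4 m
I: 33.2 m
J: 19.2 m
Minimum: G at 6.3 m.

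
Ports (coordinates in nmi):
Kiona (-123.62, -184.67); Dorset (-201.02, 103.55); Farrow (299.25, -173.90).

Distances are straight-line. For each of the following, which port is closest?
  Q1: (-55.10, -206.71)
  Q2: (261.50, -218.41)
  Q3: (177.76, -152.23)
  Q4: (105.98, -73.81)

Q1 at (-55.10, -206.71):
  Kiona: √((-68.52)² + (22.04)²) = √(4694.9904 + 485.7616) = 71.98 nmi
  Dorset: √((-145.92)² + (310.26)²) = √(21292.6464 + 96261.2676) = 342.86 nmi
  Farrow: √((354.35)² + (32.81)²) = √(125563.9225 + 1076.4961) = 355.87 nmi
  → nearest: Kiona (71.98 nmi)
Q2 at (261.50, -218.41):
  Kiona: √((-385.12)² + (33.74)²) = √(148317.4144 + 1138.3876) = 386.60 nmi
  Dorset: √((-462.52)² + (321.96)²) = √(213924.7504 + 103658.2416) = 563.55 nmi
  Farrow: √((37.75)² + (44.51)²) = √(1425.0625 + 1981.1401) = 58.36 nmi
  → nearest: Farrow (58.36 nmi)
Q3 at (177.76, -152.23):
  Kiona: √((-301.38)² + (-32.44)²) = √(90829.9044 + 1052.3536) = 303.12 nmi
  Dorset: √((-378.78)² + (255.78)²) = √(143474.2884 + 65423.4084) = 457.05 nmi
  Farrow: √((121.49)² + (-21.67)²) = √(14759.8201 + 469.5889) = 123.41 nmi
  → nearest: Farrow (123.41 nmi)
Q4 at (105.98, -73.81):
  Kiona: √((-229.60)² + (-110.86)²) = √(52716.1600 + 12289.9396) = 254.96 nmi
  Dorset: √((-307.00)² + (177.36)²) = √(94249.0000 + 31456.5696) = 354.55 nmi
  Farrow: √((193.27)² + (-100.09)²) = √(37353.2929 + 10018.0081) = 217.65 nmi
  → nearest: Farrow (217.65 nmi)

Q1→Kiona; Q2→Farrow; Q3→Farrow; Q4→Farrow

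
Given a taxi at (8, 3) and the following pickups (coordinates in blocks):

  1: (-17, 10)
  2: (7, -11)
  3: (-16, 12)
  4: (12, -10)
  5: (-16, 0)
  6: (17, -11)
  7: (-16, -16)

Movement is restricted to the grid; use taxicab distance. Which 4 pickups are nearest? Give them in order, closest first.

2, 4, 6, 5

Distances from (8, 3):
1: |-25| + |7| = 25 + 7 = 32 blocks
2: |-1| + |-14| = 1 + 14 = 15 blocks
3: |-24| + |9| = 24 + 9 = 33 blocks
4: |4| + |-13| = 4 + 13 = 17 blocks
5: |-24| + |-3| = 24 + 3 = 27 blocks
6: |9| + |-14| = 9 + 14 = 23 blocks
7: |-24| + |-19| = 24 + 19 = 43 blocks
Sorted: 2 (15 blocks) < 4 (17 blocks) < 6 (23 blocks) < 5 (27 blocks) < 1 (32 blocks) < 3 (33 blocks) < …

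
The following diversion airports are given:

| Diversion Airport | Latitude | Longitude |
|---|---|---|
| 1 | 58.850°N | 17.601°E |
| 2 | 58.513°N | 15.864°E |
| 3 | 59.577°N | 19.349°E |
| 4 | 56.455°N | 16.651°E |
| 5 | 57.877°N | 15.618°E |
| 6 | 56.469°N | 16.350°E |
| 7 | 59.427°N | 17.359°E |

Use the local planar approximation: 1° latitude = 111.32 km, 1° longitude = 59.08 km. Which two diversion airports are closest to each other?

4 and 6

Pairwise distances:
1–2: 109.264 km
1–3: 131.205 km
1–4: 272.455 km
1–5: 159.554 km
1–6: 275.165 km
1–7: 65.804 km
2–3: 237.532 km
2–4: 233.767 km
2–5: 72.276 km
2–6: 229.343 km
2–7: 134.735 km
3–4: 382.351 km
3–5: 290.519 km
3–6: 388.712 km
3–7: 118.749 km
4–5: 169.654 km
4–6: 17.851 km
4–7: 333.477 km
5–6: 162.595 km
5–7: 200.878 km
6–7: 334.637 km
Closest pair: 4–6 at 17.851 km.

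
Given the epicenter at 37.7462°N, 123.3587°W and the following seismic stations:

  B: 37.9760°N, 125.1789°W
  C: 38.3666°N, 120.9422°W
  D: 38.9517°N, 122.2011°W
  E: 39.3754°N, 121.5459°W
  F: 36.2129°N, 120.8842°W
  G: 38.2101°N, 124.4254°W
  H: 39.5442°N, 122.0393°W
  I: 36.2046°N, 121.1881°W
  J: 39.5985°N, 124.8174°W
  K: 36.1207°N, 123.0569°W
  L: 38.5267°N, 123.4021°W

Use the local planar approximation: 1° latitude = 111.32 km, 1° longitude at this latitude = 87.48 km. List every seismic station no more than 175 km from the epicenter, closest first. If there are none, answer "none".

Distances from 37.7462°N, 123.3587°W:
B: 161.2729 km
C: 222.3909 km
D: 168.1178 km
E: 240.9174 km
F: 275.6682 km
G: 106.6513 km
H: 231.0485 km
I: 255.9419 km
J: 242.4896 km
K: 182.8666 km
L: 86.9682 km
Threshold 175 km: L (86.9682 km), G (106.6513 km), B (161.2729 km), D (168.1178 km) are within range.

L, G, B, D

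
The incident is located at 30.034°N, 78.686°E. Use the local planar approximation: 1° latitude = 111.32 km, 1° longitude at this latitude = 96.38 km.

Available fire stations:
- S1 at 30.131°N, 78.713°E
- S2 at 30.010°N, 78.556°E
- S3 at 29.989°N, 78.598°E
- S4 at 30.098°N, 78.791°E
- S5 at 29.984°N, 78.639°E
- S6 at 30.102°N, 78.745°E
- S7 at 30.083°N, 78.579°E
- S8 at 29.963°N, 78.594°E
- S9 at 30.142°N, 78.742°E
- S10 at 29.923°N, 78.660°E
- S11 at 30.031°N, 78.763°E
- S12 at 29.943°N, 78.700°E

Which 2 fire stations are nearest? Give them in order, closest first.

S5, S11

Distances from 30.034°N, 78.686°E:
S1: 11.107 km
S2: 12.811 km
S3: 9.850 km
S4: 12.376 km
S5: 7.176 km
S6: 9.468 km
S7: 11.666 km
S8: 11.878 km
S9: 13.178 km
S10: 12.608 km
S11: 7.429 km
S12: 10.220 km
Sorted: S5 (7.176 km) < S11 (7.429 km) < S6 (9.468 km) < S3 (9.850 km) < …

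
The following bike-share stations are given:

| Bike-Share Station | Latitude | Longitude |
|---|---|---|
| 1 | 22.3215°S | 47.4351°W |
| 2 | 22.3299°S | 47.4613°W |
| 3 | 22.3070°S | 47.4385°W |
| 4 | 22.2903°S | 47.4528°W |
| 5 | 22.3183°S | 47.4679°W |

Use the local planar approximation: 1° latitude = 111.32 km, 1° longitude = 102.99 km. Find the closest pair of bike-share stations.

Pairwise distances:
2–5: √((0.0116·111.32)² + (-0.0066·102.99)²) = √(1.667487 + 0.462038) = 1.4593 km
1–3: √((0.0145·111.32)² + (-0.0034·102.99)²) = √(2.605448 + 0.122616) = 1.6517 km
3–4: √((0.0167·111.32)² + (-0.0143·102.99)²) = √(3.456045 + 2.169013) = 2.3717 km
1–2: √((-0.0084·111.32)² + (-0.0262·102.99)²) = √(0.874390 + 7.281028) = 2.8558 km
3–5: √((-0.0113·111.32)² + (-0.0294·102.99)²) = √(1.582353 + 9.168215) = 3.2788 km
1–5: √((0.0032·111.32)² + (-0.0328·102.99)²) = √(0.126896 + 11.411370) = 3.3968 km
2–3: √((0.0229·111.32)² + (0.0228·102.99)²) = √(6.498563 + 5.513912) = 3.4659 km
4–5: √((-0.0280·111.32)² + (-0.0151·102.99)²) = √(9.715440 + 2.418488) = 3.4834 km
1–4: √((0.0312·111.32)² + (-0.0177·102.99)²) = √(12.063007 + 3.323048) = 3.9225 km
2–4: √((0.0396·111.32)² + (0.0085·102.99)²) = √(19.432862 + 0.766351) = 4.4944 km
Closest pair: 2–5 at 1.4593 km.

2 and 5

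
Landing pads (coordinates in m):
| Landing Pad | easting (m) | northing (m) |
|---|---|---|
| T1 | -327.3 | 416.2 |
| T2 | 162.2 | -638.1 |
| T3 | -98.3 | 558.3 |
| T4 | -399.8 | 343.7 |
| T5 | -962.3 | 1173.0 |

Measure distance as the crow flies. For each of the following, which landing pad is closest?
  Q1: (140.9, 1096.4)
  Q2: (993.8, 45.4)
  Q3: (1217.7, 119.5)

Q1→T3; Q2→T2; Q3→T2

Q1 at (140.9, 1096.4):
  T1: √((-468.2)² + (-680.2)²) = √(219211.240 + 462672.040) = 825.8 m
  T2: √((21.3)² + (-1734.5)²) = √(453.690 + 3008490.250) = 1734.6 m
  T3: √((-239.2)² + (-538.1)²) = √(57216.640 + 289551.610) = 588.9 m
  T4: √((-540.7)² + (-752.7)²) = √(292356.490 + 566557.290) = 926.8 m
  T5: √((-1103.2)² + (76.6)²) = √(1217050.240 + 5867.560) = 1105.9 m
  → nearest: T3 (588.9 m)
Q2 at (993.8, 45.4):
  T1: √((-1321.1)² + (370.8)²) = √(1745305.210 + 137492.640) = 1372.2 m
  T2: √((-831.6)² + (-683.5)²) = √(691558.560 + 467172.250) = 1076.4 m
  T3: √((-1092.1)² + (512.9)²) = √(1192682.410 + 263066.410) = 1206.5 m
  T4: √((-1393.6)² + (298.3)²) = √(1942120.960 + 88982.890) = 1425.2 m
  T5: √((-1956.1)² + (1127.6)²) = √(3826327.210 + 1271481.760) = 2257.8 m
  → nearest: T2 (1076.4 m)
Q3 at (1217.7, 119.5):
  T1: √((-1545.0)² + (296.7)²) = √(2387025.000 + 88030.890) = 1573.2 m
  T2: √((-1055.5)² + (-757.6)²) = √(1114080.250 + 573957.760) = 1299.2 m
  T3: √((-1316.0)² + (438.8)²) = √(1731856.000 + 192545.440) = 1387.2 m
  T4: √((-1617.5)² + (224.2)²) = √(2616306.250 + 50265.640) = 1633.0 m
  T5: √((-2180.0)² + (1053.5)²) = √(4752400.000 + 1109862.250) = 2421.2 m
  → nearest: T2 (1299.2 m)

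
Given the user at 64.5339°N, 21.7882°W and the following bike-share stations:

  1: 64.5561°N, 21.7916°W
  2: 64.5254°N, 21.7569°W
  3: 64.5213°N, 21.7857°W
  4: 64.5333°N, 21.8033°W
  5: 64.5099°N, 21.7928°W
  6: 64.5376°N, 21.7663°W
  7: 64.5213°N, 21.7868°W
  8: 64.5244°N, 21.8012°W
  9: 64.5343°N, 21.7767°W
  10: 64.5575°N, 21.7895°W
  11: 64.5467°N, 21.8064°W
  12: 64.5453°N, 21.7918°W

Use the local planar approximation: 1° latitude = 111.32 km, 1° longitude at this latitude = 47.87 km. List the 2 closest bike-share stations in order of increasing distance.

9, 4

Distances from 64.5339°N, 21.7882°W:
1: 2.4767 km
2: 1.7721 km
3: 1.4077 km
4: 0.7259 km
5: 2.6807 km
6: 1.1264 km
7: 1.4042 km
8: 1.2271 km
9: 0.5523 km
10: 2.6279 km
11: 1.6701 km
12: 1.2807 km
Sorted: 9 (0.5523 km) < 4 (0.7259 km) < 6 (1.1264 km) < 8 (1.2271 km) < …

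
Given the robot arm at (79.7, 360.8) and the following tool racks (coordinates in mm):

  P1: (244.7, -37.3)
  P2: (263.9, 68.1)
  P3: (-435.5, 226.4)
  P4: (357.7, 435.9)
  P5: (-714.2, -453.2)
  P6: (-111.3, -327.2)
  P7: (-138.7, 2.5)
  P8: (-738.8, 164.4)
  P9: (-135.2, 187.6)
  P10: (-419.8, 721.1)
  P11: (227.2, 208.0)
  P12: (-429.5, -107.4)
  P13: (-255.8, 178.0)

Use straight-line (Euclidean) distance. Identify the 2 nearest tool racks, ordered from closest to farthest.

Distances from (79.7, 360.8):
P1: √((165.0)² + (-398.1)²) = √(27225.000 + 158483.610) = 430.9 mm
P2: √((184.2)² + (-292.7)²) = √(33929.640 + 85673.290) = 345.8 mm
P3: √((-515.2)² + (-134.4)²) = √(265431.040 + 18063.360) = 532.4 mm
P4: √((278.0)² + (75.1)²) = √(77284.000 + 5640.010) = 288.0 mm
P5: √((-793.9)² + (-814.0)²) = √(630277.210 + 662596.000) = 1137.0 mm
P6: √((-191.0)² + (-688.0)²) = √(36481.000 + 473344.000) = 714.0 mm
P7: √((-218.4)² + (-358.3)²) = √(47698.560 + 128378.890) = 419.6 mm
P8: √((-818.5)² + (-196.4)²) = √(669942.250 + 38572.960) = 841.7 mm
P9: √((-214.9)² + (-173.2)²) = √(46182.010 + 29998.240) = 276.0 mm
P10: √((-499.5)² + (360.3)²) = √(249500.250 + 129816.090) = 615.9 mm
P11: √((147.5)² + (-152.8)²) = √(21756.250 + 23347.840) = 212.4 mm
P12: √((-509.2)² + (-468.2)²) = √(259284.640 + 219211.240) = 691.7 mm
P13: √((-335.5)² + (-182.8)²) = √(112560.250 + 33415.840) = 382.1 mm
Sorted: P11 (212.4 mm) < P9 (276.0 mm) < P4 (288.0 mm) < P2 (345.8 mm) < …

P11, P9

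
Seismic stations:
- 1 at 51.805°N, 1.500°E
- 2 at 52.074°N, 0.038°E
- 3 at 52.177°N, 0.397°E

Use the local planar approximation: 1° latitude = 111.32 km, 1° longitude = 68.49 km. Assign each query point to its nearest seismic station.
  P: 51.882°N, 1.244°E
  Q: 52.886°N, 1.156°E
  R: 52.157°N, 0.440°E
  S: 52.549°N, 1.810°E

P at 51.882°N, 1.244°E:
  1: 19.517 km
  2: 85.319 km
  3: 66.661 km
  → nearest: 1 (19.517 km)
Q at 52.886°N, 1.156°E:
  1: 122.622 km
  2: 118.465 km
  3: 94.507 km
  → nearest: 3 (94.507 km)
R at 52.157°N, 0.440°E:
  1: 82.499 km
  2: 29.042 km
  3: 3.692 km
  → nearest: 3 (3.692 km)
S at 52.549°N, 1.810°E:
  1: 85.500 km
  2: 132.383 km
  3: 105.264 km
  → nearest: 1 (85.500 km)

P→1; Q→3; R→3; S→1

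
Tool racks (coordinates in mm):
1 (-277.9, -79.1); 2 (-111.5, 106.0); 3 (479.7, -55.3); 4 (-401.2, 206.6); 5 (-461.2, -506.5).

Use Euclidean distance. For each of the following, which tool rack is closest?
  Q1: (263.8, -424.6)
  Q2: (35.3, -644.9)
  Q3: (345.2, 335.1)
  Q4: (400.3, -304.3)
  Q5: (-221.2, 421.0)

Q1→3; Q2→5; Q3→3; Q4→3; Q5→4

Q1 at (263.8, -424.6):
  1: 642.5 mm
  2: 649.9 mm
  3: 427.8 mm
  4: 916.9 mm
  5: 729.6 mm
  → nearest: 3 (427.8 mm)
Q2 at (35.3, -644.9):
  1: 646.7 mm
  2: 765.1 mm
  3: 738.3 mm
  4: 956.9 mm
  5: 515.4 mm
  → nearest: 5 (515.4 mm)
Q3 at (345.2, 335.1):
  1: 748.2 mm
  2: 510.9 mm
  3: 412.9 mm
  4: 757.4 mm
  5: 1165.6 mm
  → nearest: 3 (412.9 mm)
Q4 at (400.3, -304.3):
  1: 714.6 mm
  2: 656.0 mm
  3: 261.4 mm
  4: 950.5 mm
  5: 884.9 mm
  → nearest: 3 (261.4 mm)
Q5 at (-221.2, 421.0):
  1: 503.3 mm
  2: 333.6 mm
  3: 847.4 mm
  4: 279.9 mm
  5: 958.0 mm
  → nearest: 4 (279.9 mm)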